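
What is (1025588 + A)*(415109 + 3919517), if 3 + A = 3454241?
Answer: 19418370255076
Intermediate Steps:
A = 3454238 (A = -3 + 3454241 = 3454238)
(1025588 + A)*(415109 + 3919517) = (1025588 + 3454238)*(415109 + 3919517) = 4479826*4334626 = 19418370255076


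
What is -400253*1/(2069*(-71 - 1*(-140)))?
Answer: -400253/142761 ≈ -2.8037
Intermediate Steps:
-400253*1/(2069*(-71 - 1*(-140))) = -400253*1/(2069*(-71 + 140)) = -400253/(2069*69) = -400253/142761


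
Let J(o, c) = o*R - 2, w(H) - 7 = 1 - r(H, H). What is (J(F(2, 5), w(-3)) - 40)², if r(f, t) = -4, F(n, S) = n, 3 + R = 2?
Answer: 1936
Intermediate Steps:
R = -1 (R = -3 + 2 = -1)
w(H) = 12 (w(H) = 7 + (1 - 1*(-4)) = 7 + (1 + 4) = 7 + 5 = 12)
J(o, c) = -2 - o (J(o, c) = o*(-1) - 2 = -o - 2 = -2 - o)
(J(F(2, 5), w(-3)) - 40)² = ((-2 - 1*2) - 40)² = ((-2 - 2) - 40)² = (-4 - 40)² = (-44)² = 1936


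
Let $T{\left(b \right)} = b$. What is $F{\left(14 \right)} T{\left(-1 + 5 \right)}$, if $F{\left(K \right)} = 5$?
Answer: $20$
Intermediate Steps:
$F{\left(14 \right)} T{\left(-1 + 5 \right)} = 5 \left(-1 + 5\right) = 5 \cdot 4 = 20$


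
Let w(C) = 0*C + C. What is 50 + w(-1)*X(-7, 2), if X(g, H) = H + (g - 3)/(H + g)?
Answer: 46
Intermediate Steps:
w(C) = C (w(C) = 0 + C = C)
X(g, H) = H + (-3 + g)/(H + g)
50 + w(-1)*X(-7, 2) = 50 - (-3 - 7 + 2² + 2*(-7))/(2 - 7) = 50 - (-3 - 7 + 4 - 14)/(-5) = 50 - (-1)*(-20)/5 = 50 - 1*4 = 50 - 4 = 46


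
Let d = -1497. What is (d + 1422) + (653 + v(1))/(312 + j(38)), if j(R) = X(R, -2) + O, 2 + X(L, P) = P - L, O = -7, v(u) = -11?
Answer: -19083/263 ≈ -72.559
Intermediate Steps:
X(L, P) = -2 + P - L (X(L, P) = -2 + (P - L) = -2 + P - L)
j(R) = -11 - R (j(R) = (-2 - 2 - R) - 7 = (-4 - R) - 7 = -11 - R)
(d + 1422) + (653 + v(1))/(312 + j(38)) = (-1497 + 1422) + (653 - 11)/(312 + (-11 - 1*38)) = -75 + 642/(312 + (-11 - 38)) = -75 + 642/(312 - 49) = -75 + 642/263 = -19083/263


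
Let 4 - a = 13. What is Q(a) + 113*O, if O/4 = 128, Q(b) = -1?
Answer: 57855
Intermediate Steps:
a = -9 (a = 4 - 1*13 = 4 - 13 = -9)
O = 512 (O = 4*128 = 512)
Q(a) + 113*O = -1 + 113*512 = -1 + 57856 = 57855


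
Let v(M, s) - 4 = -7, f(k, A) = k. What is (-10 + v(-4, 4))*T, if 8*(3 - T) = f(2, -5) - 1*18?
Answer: -65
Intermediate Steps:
v(M, s) = -3 (v(M, s) = 4 - 7 = -3)
T = 5 (T = 3 - (2 - 1*18)/8 = 3 - (2 - 18)/8 = 3 - ⅛*(-16) = 3 + 2 = 5)
(-10 + v(-4, 4))*T = (-10 - 3)*5 = -13*5 = -65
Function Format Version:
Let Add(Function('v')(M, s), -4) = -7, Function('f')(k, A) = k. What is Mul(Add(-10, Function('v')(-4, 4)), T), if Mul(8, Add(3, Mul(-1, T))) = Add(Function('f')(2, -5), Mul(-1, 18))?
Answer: -65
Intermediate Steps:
Function('v')(M, s) = -3 (Function('v')(M, s) = Add(4, -7) = -3)
T = 5 (T = Add(3, Mul(Rational(-1, 8), Add(2, Mul(-1, 18)))) = Add(3, Mul(Rational(-1, 8), Add(2, -18))) = Add(3, Mul(Rational(-1, 8), -16)) = Add(3, 2) = 5)
Mul(Add(-10, Function('v')(-4, 4)), T) = Mul(Add(-10, -3), 5) = Mul(-13, 5) = -65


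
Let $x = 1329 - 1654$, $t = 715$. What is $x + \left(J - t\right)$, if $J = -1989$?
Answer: $-3029$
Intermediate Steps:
$x = -325$
$x + \left(J - t\right) = -325 - 2704 = -3029$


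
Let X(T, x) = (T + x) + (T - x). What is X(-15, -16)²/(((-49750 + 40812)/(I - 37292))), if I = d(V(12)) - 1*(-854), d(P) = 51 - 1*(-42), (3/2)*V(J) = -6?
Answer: 16355250/4469 ≈ 3659.7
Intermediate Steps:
V(J) = -4 (V(J) = (⅔)*(-6) = -4)
d(P) = 93 (d(P) = 51 + 42 = 93)
I = 947 (I = 93 - 1*(-854) = 93 + 854 = 947)
X(T, x) = 2*T
X(-15, -16)²/(((-49750 + 40812)/(I - 37292))) = (2*(-15))²/(((-49750 + 40812)/(947 - 37292))) = (-30)²/((-8938/(-36345))) = 900/((-8938*(-1/36345))) = 900/(8938/36345) = 900*(36345/8938) = 16355250/4469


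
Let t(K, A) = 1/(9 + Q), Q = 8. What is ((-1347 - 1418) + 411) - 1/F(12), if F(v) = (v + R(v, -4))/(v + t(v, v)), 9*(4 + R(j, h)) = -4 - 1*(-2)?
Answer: -560621/238 ≈ -2355.6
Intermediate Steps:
t(K, A) = 1/17 (t(K, A) = 1/(9 + 8) = 1/17)
R(j, h) = -38/9 (R(j, h) = -4 + (-4 - 1*(-2))/9 = -4 + (-4 + 2)/9 = -4 + (1/9)*(-2) = -4 - 2/9 = -38/9)
F(v) = (-38/9 + v)/(1/17 + v) (F(v) = (v - 38/9)/(v + 1/17) = (-38/9 + v)/(1/17 + v))
((-1347 - 1418) + 411) - 1/F(12) = ((-1347 - 1418) + 411) - 1/(17*(-38 + 9*12)/(9*(1 + 17*12))) = (-2765 + 411) - 1/(17*(-38 + 108)/(9*(1 + 204))) = -2354 - 1/((17/9)*70/205) = -2354 - 1/((17/9)*(1/205)*70) = -2354 - 1/238/369 = -2354 - 1*369/238 = -2354 - 369/238 = -560621/238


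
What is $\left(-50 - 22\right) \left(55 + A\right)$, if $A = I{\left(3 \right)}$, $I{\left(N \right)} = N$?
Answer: $-4176$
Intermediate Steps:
$A = 3$
$\left(-50 - 22\right) \left(55 + A\right) = \left(-50 - 22\right) \left(55 + 3\right) = \left(-72\right) 58 = -4176$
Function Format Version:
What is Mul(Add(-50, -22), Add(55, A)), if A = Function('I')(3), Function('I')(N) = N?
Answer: -4176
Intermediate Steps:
A = 3
Mul(Add(-50, -22), Add(55, A)) = Mul(Add(-50, -22), Add(55, 3)) = Mul(-72, 58) = -4176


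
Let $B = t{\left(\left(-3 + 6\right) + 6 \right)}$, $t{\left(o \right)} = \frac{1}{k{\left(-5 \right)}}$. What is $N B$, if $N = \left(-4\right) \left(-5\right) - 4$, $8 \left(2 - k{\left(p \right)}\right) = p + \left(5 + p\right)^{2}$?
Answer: $\frac{128}{21} \approx 6.0952$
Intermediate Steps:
$k{\left(p \right)} = 2 - \frac{p}{8} - \frac{\left(5 + p\right)^{2}}{8}$ ($k{\left(p \right)} = 2 - \frac{p + \left(5 + p\right)^{2}}{8} = 2 - \left(\frac{p}{8} + \frac{\left(5 + p\right)^{2}}{8}\right) = 2 - \frac{p}{8} - \frac{\left(5 + p\right)^{2}}{8}$)
$t{\left(o \right)} = \frac{8}{21}$ ($t{\left(o \right)} = \frac{1}{2 - - \frac{5}{8} - \frac{\left(5 - 5\right)^{2}}{8}} = \frac{1}{2 + \frac{5}{8} - \frac{0^{2}}{8}} = \frac{1}{2 + \frac{5}{8} - 0} = \frac{1}{2 + \frac{5}{8} + 0} = \frac{1}{\frac{21}{8}} = \frac{8}{21}$)
$B = \frac{8}{21} \approx 0.38095$
$N = 16$ ($N = 20 - 4 = 16$)
$N B = 16 \cdot \frac{8}{21} = \frac{128}{21}$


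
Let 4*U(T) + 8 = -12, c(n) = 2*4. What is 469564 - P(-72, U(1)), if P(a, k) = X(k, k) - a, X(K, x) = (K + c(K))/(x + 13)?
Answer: 3755933/8 ≈ 4.6949e+5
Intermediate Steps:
c(n) = 8
U(T) = -5 (U(T) = -2 + (1/4)*(-12) = -2 - 3 = -5)
X(K, x) = (8 + K)/(13 + x) (X(K, x) = (K + 8)/(x + 13) = (8 + K)/(13 + x))
P(a, k) = -a + (8 + k)/(13 + k) (P(a, k) = (8 + k)/(13 + k) - a = -a + (8 + k)/(13 + k))
469564 - P(-72, U(1)) = 469564 - (8 - 5 - 1*(-72)*(13 - 5))/(13 - 5) = 469564 - (8 - 5 - 1*(-72)*8)/8 = 469564 - (8 - 5 + 576)/8 = 469564 - 579/8 = 3755933/8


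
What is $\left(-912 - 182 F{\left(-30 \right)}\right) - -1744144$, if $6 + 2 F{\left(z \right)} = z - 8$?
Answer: $1747236$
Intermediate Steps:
$F{\left(z \right)} = -7 + \frac{z}{2}$ ($F{\left(z \right)} = -3 + \frac{z - 8}{2} = -3 + \frac{-8 + z}{2} = -3 + \left(-4 + \frac{z}{2}\right) = -7 + \frac{z}{2}$)
$\left(-912 - 182 F{\left(-30 \right)}\right) - -1744144 = \left(-912 - 182 \left(-7 + \frac{1}{2} \left(-30\right)\right)\right) - -1744144 = \left(-912 - 182 \left(-7 - 15\right)\right) + 1744144 = \left(-912 - -4004\right) + 1744144 = \left(-912 + 4004\right) + 1744144 = 3092 + 1744144 = 1747236$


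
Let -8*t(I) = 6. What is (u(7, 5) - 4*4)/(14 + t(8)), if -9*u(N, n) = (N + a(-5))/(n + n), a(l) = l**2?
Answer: -2944/2385 ≈ -1.2344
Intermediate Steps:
t(I) = -3/4 (t(I) = -1/8*6 = -3/4)
u(N, n) = -(25 + N)/(18*n) (u(N, n) = -(N + (-5)**2)/(9*(n + n)) = -(N + 25)/(9*(2*n)) = -(25 + N)*1/(2*n)/9 = -(25 + N)/(18*n))
(u(7, 5) - 4*4)/(14 + t(8)) = ((1/18)*(-25 - 1*7)/5 - 4*4)/(14 - 3/4) = ((1/18)*(1/5)*(-25 - 7) - 16)/(53/4) = ((1/18)*(1/5)*(-32) - 16)*(4/53) = (-16/45 - 16)*(4/53) = -736/45*4/53 = -2944/2385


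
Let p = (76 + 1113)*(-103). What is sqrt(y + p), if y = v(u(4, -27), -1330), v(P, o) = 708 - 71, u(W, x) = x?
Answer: I*sqrt(121830) ≈ 349.04*I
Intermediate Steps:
v(P, o) = 637
y = 637
p = -122467 (p = 1189*(-103) = -122467)
sqrt(y + p) = sqrt(637 - 122467) = sqrt(-121830) = I*sqrt(121830)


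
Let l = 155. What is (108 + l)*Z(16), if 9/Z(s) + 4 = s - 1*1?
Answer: 2367/11 ≈ 215.18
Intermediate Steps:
Z(s) = 9/(-5 + s) (Z(s) = 9/(-4 + (s - 1*1)) = 9/(-4 + (s - 1)) = 9/(-4 + (-1 + s)) = 9/(-5 + s))
(108 + l)*Z(16) = (108 + 155)*(9/(-5 + 16)) = 263*(9/11) = 2367/11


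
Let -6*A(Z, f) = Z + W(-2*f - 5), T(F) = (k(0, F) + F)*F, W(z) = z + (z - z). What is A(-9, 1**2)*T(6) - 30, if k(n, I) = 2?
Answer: 98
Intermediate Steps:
W(z) = z (W(z) = z + 0 = z)
T(F) = F*(2 + F) (T(F) = (2 + F)*F = F*(2 + F))
A(Z, f) = 5/6 - Z/6 + f/3 (A(Z, f) = -(Z + (-2*f - 5))/6 = -(Z + (-5 - 2*f))/6 = -(-5 + Z - 2*f)/6 = 5/6 - Z/6 + f/3)
A(-9, 1**2)*T(6) - 30 = (5/6 - 1/6*(-9) + (1/3)*1**2)*(6*(2 + 6)) - 30 = (5/6 + 3/2 + (1/3)*1)*(6*8) - 30 = (5/6 + 3/2 + 1/3)*48 - 30 = (8/3)*48 - 30 = 128 - 30 = 98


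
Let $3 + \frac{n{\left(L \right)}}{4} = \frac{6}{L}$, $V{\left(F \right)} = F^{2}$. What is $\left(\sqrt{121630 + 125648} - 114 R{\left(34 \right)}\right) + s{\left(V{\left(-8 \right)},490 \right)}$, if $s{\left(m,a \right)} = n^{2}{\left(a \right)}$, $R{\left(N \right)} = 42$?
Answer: $- \frac{278826516}{60025} + \sqrt{247278} \approx -4147.9$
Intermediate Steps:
$n{\left(L \right)} = -12 + \frac{24}{L}$ ($n{\left(L \right)} = -12 + 4 \frac{6}{L} = -12 + \frac{24}{L}$)
$s{\left(m,a \right)} = \left(-12 + \frac{24}{a}\right)^{2}$
$\left(\sqrt{121630 + 125648} - 114 R{\left(34 \right)}\right) + s{\left(V{\left(-8 \right)},490 \right)} = \left(\sqrt{121630 + 125648} - 4788\right) + \frac{144 \left(-2 + 490\right)^{2}}{240100} = \left(\sqrt{247278} - 4788\right) + 144 \cdot \frac{1}{240100} \cdot 488^{2} = \left(-4788 + \sqrt{247278}\right) + 144 \cdot \frac{1}{240100} \cdot 238144 = \left(-4788 + \sqrt{247278}\right) + \frac{8573184}{60025} = - \frac{278826516}{60025} + \sqrt{247278}$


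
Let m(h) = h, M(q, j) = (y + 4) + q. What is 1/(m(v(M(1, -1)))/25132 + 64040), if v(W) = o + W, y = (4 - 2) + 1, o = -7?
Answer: 25132/1609453281 ≈ 1.5615e-5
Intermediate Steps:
y = 3 (y = 2 + 1 = 3)
M(q, j) = 7 + q (M(q, j) = (3 + 4) + q = 7 + q)
v(W) = -7 + W
1/(m(v(M(1, -1)))/25132 + 64040) = 1/((-7 + (7 + 1))/25132 + 64040) = 1/((-7 + 8)*(1/25132) + 64040) = 1/(1*(1/25132) + 64040) = 1/(1/25132 + 64040) = 1/(1609453281/25132) = 25132/1609453281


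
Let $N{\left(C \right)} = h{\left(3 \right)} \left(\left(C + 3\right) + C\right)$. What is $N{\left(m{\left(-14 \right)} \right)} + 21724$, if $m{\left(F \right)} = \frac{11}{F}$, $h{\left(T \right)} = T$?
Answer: $\frac{152098}{7} \approx 21728.0$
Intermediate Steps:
$N{\left(C \right)} = 9 + 6 C$ ($N{\left(C \right)} = 3 \left(\left(C + 3\right) + C\right) = 3 \left(\left(3 + C\right) + C\right) = 3 \left(3 + 2 C\right) = 9 + 6 C$)
$N{\left(m{\left(-14 \right)} \right)} + 21724 = \left(9 + 6 \frac{11}{-14}\right) + 21724 = \left(9 + 6 \cdot 11 \left(- \frac{1}{14}\right)\right) + 21724 = \left(9 + 6 \left(- \frac{11}{14}\right)\right) + 21724 = \left(9 - \frac{33}{7}\right) + 21724 = \frac{30}{7} + 21724 = \frac{152098}{7}$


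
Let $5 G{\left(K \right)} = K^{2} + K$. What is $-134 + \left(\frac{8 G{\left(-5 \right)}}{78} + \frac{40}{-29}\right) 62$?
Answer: $- \frac{219506}{1131} \approx -194.08$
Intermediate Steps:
$G{\left(K \right)} = \frac{K}{5} + \frac{K^{2}}{5}$ ($G{\left(K \right)} = \frac{K^{2} + K}{5} = \frac{K + K^{2}}{5} = \frac{K}{5} + \frac{K^{2}}{5}$)
$-134 + \left(\frac{8 G{\left(-5 \right)}}{78} + \frac{40}{-29}\right) 62 = -134 + \left(\frac{8 \cdot \frac{1}{5} \left(-5\right) \left(1 - 5\right)}{78} + \frac{40}{-29}\right) 62 = -134 + \left(8 \cdot \frac{1}{5} \left(-5\right) \left(-4\right) \frac{1}{78} + 40 \left(- \frac{1}{29}\right)\right) 62 = -134 + \left(8 \cdot 4 \cdot \frac{1}{78} - \frac{40}{29}\right) 62 = -134 + \left(32 \cdot \frac{1}{78} - \frac{40}{29}\right) 62 = -134 + \left(\frac{16}{39} - \frac{40}{29}\right) 62 = -134 - \frac{67952}{1131} = - \frac{219506}{1131}$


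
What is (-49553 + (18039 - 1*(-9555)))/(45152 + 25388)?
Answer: -21959/70540 ≈ -0.31130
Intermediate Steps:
(-49553 + (18039 - 1*(-9555)))/(45152 + 25388) = (-49553 + (18039 + 9555))/70540 = (-49553 + 27594)*(1/70540) = -21959*1/70540 = -21959/70540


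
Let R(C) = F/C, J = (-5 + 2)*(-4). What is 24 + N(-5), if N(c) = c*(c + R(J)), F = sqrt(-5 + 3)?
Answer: 49 - 5*I*sqrt(2)/12 ≈ 49.0 - 0.58926*I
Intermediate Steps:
J = 12 (J = -3*(-4) = 12)
F = I*sqrt(2) (F = sqrt(-2) = I*sqrt(2) ≈ 1.4142*I)
R(C) = I*sqrt(2)/C (R(C) = (I*sqrt(2))/C = I*sqrt(2)/C)
N(c) = c*(c + I*sqrt(2)/12)
24 + N(-5) = 24 + (1/12)*(-5)*(12*(-5) + I*sqrt(2)) = 24 + (1/12)*(-5)*(-60 + I*sqrt(2)) = 24 + (25 - 5*I*sqrt(2)/12) = 49 - 5*I*sqrt(2)/12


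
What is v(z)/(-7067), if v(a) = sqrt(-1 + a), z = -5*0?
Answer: -I/7067 ≈ -0.0001415*I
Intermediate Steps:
z = 0
v(z)/(-7067) = sqrt(-1 + 0)/(-7067) = sqrt(-1)*(-1/7067) = I*(-1/7067) = -I/7067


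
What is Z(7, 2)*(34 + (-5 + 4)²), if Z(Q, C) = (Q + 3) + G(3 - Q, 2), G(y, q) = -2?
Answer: 280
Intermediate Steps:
Z(Q, C) = 1 + Q (Z(Q, C) = (Q + 3) - 2 = (3 + Q) - 2 = 1 + Q)
Z(7, 2)*(34 + (-5 + 4)²) = (1 + 7)*(34 + (-5 + 4)²) = 8*(34 + (-1)²) = 8*(34 + 1) = 8*35 = 280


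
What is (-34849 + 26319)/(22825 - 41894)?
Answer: 8530/19069 ≈ 0.44732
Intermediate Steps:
(-34849 + 26319)/(22825 - 41894) = -8530/(-19069) = -8530*(-1/19069) = 8530/19069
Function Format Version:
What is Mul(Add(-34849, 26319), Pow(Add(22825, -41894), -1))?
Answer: Rational(8530, 19069) ≈ 0.44732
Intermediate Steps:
Mul(Add(-34849, 26319), Pow(Add(22825, -41894), -1)) = Mul(-8530, Pow(-19069, -1)) = Mul(-8530, Rational(-1, 19069)) = Rational(8530, 19069)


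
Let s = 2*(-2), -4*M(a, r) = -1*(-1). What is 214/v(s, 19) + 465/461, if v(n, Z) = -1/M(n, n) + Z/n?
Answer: -393221/1383 ≈ -284.32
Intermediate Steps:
M(a, r) = -¼ (M(a, r) = -(-1)*(-1)/4 = -¼*1 = -¼)
s = -4
v(n, Z) = 4 + Z/n (v(n, Z) = -1/(-¼) + Z/n = -1*(-4) + Z/n = 4 + Z/n)
214/v(s, 19) + 465/461 = 214/(4 + 19/(-4)) + 465/461 = 214/(4 + 19*(-¼)) + 465*(1/461) = 214/(4 - 19/4) + 465/461 = 214/(-¾) + 465/461 = 214*(-4/3) + 465/461 = -856/3 + 465/461 = -393221/1383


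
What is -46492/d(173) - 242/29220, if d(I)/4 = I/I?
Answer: -169812151/14610 ≈ -11623.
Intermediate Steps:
d(I) = 4 (d(I) = 4*(I/I) = 4*1 = 4)
-46492/d(173) - 242/29220 = -46492/4 - 242/29220 = -46492*¼ - 242*1/29220 = -11623 - 121/14610 = -169812151/14610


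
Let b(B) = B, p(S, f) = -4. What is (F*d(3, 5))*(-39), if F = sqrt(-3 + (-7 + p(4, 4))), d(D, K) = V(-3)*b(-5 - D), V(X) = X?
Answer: -936*I*sqrt(14) ≈ -3502.2*I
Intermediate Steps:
d(D, K) = 15 + 3*D (d(D, K) = -3*(-5 - D) = 15 + 3*D)
F = I*sqrt(14) (F = sqrt(-3 + (-7 - 4)) = sqrt(-3 - 11) = sqrt(-14) = I*sqrt(14) ≈ 3.7417*I)
(F*d(3, 5))*(-39) = ((I*sqrt(14))*(15 + 3*3))*(-39) = ((I*sqrt(14))*(15 + 9))*(-39) = ((I*sqrt(14))*24)*(-39) = (24*I*sqrt(14))*(-39) = -936*I*sqrt(14)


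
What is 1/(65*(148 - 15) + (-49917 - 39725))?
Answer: -1/80997 ≈ -1.2346e-5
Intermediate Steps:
1/(65*(148 - 15) + (-49917 - 39725)) = 1/(65*133 - 89642) = 1/(8645 - 89642) = 1/(-80997) = -1/80997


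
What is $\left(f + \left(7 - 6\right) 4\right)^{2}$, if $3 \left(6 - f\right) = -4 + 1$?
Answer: $121$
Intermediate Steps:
$f = 7$ ($f = 6 - \frac{-4 + 1}{3} = 6 - -1 = 6 + 1 = 7$)
$\left(f + \left(7 - 6\right) 4\right)^{2} = \left(7 + \left(7 - 6\right) 4\right)^{2} = \left(7 + 1 \cdot 4\right)^{2} = \left(7 + 4\right)^{2} = 11^{2} = 121$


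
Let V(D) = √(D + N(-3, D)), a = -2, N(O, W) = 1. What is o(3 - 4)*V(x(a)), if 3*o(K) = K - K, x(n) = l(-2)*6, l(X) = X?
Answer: 0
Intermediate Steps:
x(n) = -12 (x(n) = -2*6 = -12)
o(K) = 0 (o(K) = (K - K)/3 = (⅓)*0 = 0)
V(D) = √(1 + D) (V(D) = √(D + 1) = √(1 + D))
o(3 - 4)*V(x(a)) = 0*√(1 - 12) = 0*√(-11) = 0*(I*√11) = 0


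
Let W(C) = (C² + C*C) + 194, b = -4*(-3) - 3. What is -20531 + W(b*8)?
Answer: -9969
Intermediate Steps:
b = 9 (b = 12 - 3 = 9)
W(C) = 194 + 2*C² (W(C) = (C² + C²) + 194 = 2*C² + 194 = 194 + 2*C²)
-20531 + W(b*8) = -20531 + (194 + 2*(9*8)²) = -20531 + (194 + 2*72²) = -20531 + (194 + 2*5184) = -20531 + (194 + 10368) = -20531 + 10562 = -9969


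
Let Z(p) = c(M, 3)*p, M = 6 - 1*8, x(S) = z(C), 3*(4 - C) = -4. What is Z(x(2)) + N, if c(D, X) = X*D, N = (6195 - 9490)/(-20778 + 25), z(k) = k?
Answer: -660801/20753 ≈ -31.841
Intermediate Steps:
C = 16/3 (C = 4 - ⅓*(-4) = 4 + 4/3 = 16/3 ≈ 5.3333)
x(S) = 16/3
N = 3295/20753 (N = -3295/(-20753) = -3295*(-1/20753) = 3295/20753 ≈ 0.15877)
M = -2 (M = 6 - 8 = -2)
c(D, X) = D*X
Z(p) = -6*p (Z(p) = (-2*3)*p = -6*p)
Z(x(2)) + N = -6*16/3 + 3295/20753 = -32 + 3295/20753 = -660801/20753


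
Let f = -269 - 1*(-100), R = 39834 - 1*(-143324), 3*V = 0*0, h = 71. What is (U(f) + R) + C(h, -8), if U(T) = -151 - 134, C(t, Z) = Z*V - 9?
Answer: 182864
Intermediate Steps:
V = 0 (V = (0*0)/3 = (⅓)*0 = 0)
R = 183158 (R = 39834 + 143324 = 183158)
f = -169 (f = -269 + 100 = -169)
C(t, Z) = -9 (C(t, Z) = Z*0 - 9 = 0 - 9 = -9)
U(T) = -285
(U(f) + R) + C(h, -8) = (-285 + 183158) - 9 = 182873 - 9 = 182864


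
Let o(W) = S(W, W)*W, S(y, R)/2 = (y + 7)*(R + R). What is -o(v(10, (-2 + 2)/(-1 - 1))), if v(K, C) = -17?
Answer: 11560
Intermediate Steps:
S(y, R) = 4*R*(7 + y) (S(y, R) = 2*((y + 7)*(R + R)) = 2*((7 + y)*(2*R)) = 2*(2*R*(7 + y)) = 4*R*(7 + y))
o(W) = 4*W²*(7 + W) (o(W) = (4*W*(7 + W))*W = 4*W²*(7 + W))
-o(v(10, (-2 + 2)/(-1 - 1))) = -4*(-17)²*(7 - 17) = -4*289*(-10) = -1*(-11560) = 11560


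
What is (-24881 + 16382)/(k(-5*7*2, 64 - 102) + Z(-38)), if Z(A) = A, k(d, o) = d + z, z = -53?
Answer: 8499/161 ≈ 52.789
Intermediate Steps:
k(d, o) = -53 + d (k(d, o) = d - 53 = -53 + d)
(-24881 + 16382)/(k(-5*7*2, 64 - 102) + Z(-38)) = (-24881 + 16382)/((-53 - 5*7*2) - 38) = -8499/((-53 - 35*2) - 38) = -8499/((-53 - 70) - 38) = -8499/(-123 - 38) = -8499/(-161) = -8499*(-1/161) = 8499/161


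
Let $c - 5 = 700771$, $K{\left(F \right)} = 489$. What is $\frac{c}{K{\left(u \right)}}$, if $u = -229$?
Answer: $\frac{233592}{163} \approx 1433.1$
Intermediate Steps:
$c = 700776$ ($c = 5 + 700771 = 700776$)
$\frac{c}{K{\left(u \right)}} = \frac{700776}{489} = 700776 \cdot \frac{1}{489} = \frac{233592}{163}$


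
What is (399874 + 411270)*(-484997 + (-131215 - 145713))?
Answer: -618030892200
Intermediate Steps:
(399874 + 411270)*(-484997 + (-131215 - 145713)) = 811144*(-484997 - 276928) = 811144*(-761925) = -618030892200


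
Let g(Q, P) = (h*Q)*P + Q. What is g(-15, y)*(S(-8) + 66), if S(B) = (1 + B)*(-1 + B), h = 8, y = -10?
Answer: 152865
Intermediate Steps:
g(Q, P) = Q + 8*P*Q (g(Q, P) = (8*Q)*P + Q = 8*P*Q + Q = Q + 8*P*Q)
g(-15, y)*(S(-8) + 66) = (-15*(1 + 8*(-10)))*((-1 + (-8)²) + 66) = (-15*(1 - 80))*((-1 + 64) + 66) = (-15*(-79))*(63 + 66) = 1185*129 = 152865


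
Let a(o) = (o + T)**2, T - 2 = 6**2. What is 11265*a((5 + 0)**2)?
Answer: 44710785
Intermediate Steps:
T = 38 (T = 2 + 6**2 = 2 + 36 = 38)
a(o) = (38 + o)**2 (a(o) = (o + 38)**2 = (38 + o)**2)
11265*a((5 + 0)**2) = 11265*(38 + (5 + 0)**2)**2 = 11265*(38 + 5**2)**2 = 11265*(38 + 25)**2 = 11265*63**2 = 11265*3969 = 44710785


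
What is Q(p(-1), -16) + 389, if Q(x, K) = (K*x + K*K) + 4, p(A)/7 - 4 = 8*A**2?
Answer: -695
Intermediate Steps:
p(A) = 28 + 56*A**2 (p(A) = 28 + 7*(8*A**2) = 28 + 56*A**2)
Q(x, K) = 4 + K**2 + K*x (Q(x, K) = (K*x + K**2) + 4 = (K**2 + K*x) + 4 = 4 + K**2 + K*x)
Q(p(-1), -16) + 389 = (4 + (-16)**2 - 16*(28 + 56*(-1)**2)) + 389 = (4 + 256 - 16*(28 + 56*1)) + 389 = (4 + 256 - 16*(28 + 56)) + 389 = (4 + 256 - 16*84) + 389 = (4 + 256 - 1344) + 389 = -1084 + 389 = -695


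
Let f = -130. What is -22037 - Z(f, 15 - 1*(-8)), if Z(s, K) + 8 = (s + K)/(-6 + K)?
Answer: -374386/17 ≈ -22023.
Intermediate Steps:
Z(s, K) = -8 + (K + s)/(-6 + K) (Z(s, K) = -8 + (s + K)/(-6 + K) = -8 + (K + s)/(-6 + K))
-22037 - Z(f, 15 - 1*(-8)) = -22037 - (48 - 130 - 7*(15 - 1*(-8)))/(-6 + (15 - 1*(-8))) = -22037 - (48 - 130 - 7*(15 + 8))/(-6 + (15 + 8)) = -22037 - (48 - 130 - 7*23)/(-6 + 23) = -22037 - (48 - 130 - 161)/17 = -22037 - (-243)/17 = -22037 - 1*(-243/17) = -22037 + 243/17 = -374386/17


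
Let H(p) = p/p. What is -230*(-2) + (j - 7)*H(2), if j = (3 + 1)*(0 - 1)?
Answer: 449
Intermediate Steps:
H(p) = 1
j = -4 (j = 4*(-1) = -4)
-230*(-2) + (j - 7)*H(2) = -230*(-2) + (-4 - 7)*1 = 460 - 11*1 = 460 - 11 = 449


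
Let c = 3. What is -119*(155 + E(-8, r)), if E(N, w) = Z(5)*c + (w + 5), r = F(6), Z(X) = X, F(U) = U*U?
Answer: -25109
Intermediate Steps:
F(U) = U**2
r = 36 (r = 6**2 = 36)
E(N, w) = 20 + w (E(N, w) = 5*3 + (w + 5) = 15 + (5 + w) = 20 + w)
-119*(155 + E(-8, r)) = -119*(155 + (20 + 36)) = -119*(155 + 56) = -119*211 = -25109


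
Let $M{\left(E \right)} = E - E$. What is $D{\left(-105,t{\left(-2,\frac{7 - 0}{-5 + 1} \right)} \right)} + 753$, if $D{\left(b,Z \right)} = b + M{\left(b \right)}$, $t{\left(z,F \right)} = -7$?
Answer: $648$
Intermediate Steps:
$M{\left(E \right)} = 0$
$D{\left(b,Z \right)} = b$ ($D{\left(b,Z \right)} = b + 0 = b$)
$D{\left(-105,t{\left(-2,\frac{7 - 0}{-5 + 1} \right)} \right)} + 753 = -105 + 753 = 648$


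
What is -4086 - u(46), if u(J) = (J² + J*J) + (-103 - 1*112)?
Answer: -8103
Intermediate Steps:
u(J) = -215 + 2*J² (u(J) = (J² + J²) + (-103 - 112) = 2*J² - 215 = -215 + 2*J²)
-4086 - u(46) = -4086 - (-215 + 2*46²) = -4086 - (-215 + 2*2116) = -4086 - (-215 + 4232) = -4086 - 1*4017 = -4086 - 4017 = -8103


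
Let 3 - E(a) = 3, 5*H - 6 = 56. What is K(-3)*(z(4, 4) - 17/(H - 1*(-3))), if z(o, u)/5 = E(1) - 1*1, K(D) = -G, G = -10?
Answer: -4700/77 ≈ -61.039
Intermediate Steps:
H = 62/5 (H = 6/5 + (1/5)*56 = 6/5 + 56/5 = 62/5 ≈ 12.400)
E(a) = 0 (E(a) = 3 - 1*3 = 3 - 3 = 0)
K(D) = 10 (K(D) = -1*(-10) = 10)
z(o, u) = -5 (z(o, u) = 5*(0 - 1*1) = 5*(0 - 1) = 5*(-1) = -5)
K(-3)*(z(4, 4) - 17/(H - 1*(-3))) = 10*(-5 - 17/(62/5 - 1*(-3))) = 10*(-5 - 17/(62/5 + 3)) = 10*(-5 - 17/77/5) = 10*(-5 - 17*5/77) = 10*(-5 - 85/77) = 10*(-470/77) = -4700/77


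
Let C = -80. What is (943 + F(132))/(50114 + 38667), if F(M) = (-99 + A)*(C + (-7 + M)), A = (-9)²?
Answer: 19/12683 ≈ 0.0014981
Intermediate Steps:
A = 81
F(M) = 1566 - 18*M (F(M) = (-99 + 81)*(-80 + (-7 + M)) = -18*(-87 + M) = 1566 - 18*M)
(943 + F(132))/(50114 + 38667) = (943 + (1566 - 18*132))/(50114 + 38667) = (943 + (1566 - 2376))/88781 = (943 - 810)*(1/88781) = 133*(1/88781) = 19/12683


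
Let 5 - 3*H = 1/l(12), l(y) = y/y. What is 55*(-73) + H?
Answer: -12041/3 ≈ -4013.7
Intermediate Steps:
l(y) = 1
H = 4/3 (H = 5/3 - 1/3/1 = 5/3 - 1/3*1 = 5/3 - 1/3 = 4/3 ≈ 1.3333)
55*(-73) + H = 55*(-73) + 4/3 = -4015 + 4/3 = -12041/3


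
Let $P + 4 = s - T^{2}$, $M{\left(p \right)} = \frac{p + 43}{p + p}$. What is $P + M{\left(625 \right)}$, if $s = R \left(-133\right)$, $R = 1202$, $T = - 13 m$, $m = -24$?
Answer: $- \frac{160758416}{625} \approx -2.5721 \cdot 10^{5}$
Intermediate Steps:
$T = 312$ ($T = \left(-13\right) \left(-24\right) = 312$)
$M{\left(p \right)} = \frac{43 + p}{2 p}$
$s = -159866$ ($s = 1202 \left(-133\right) = -159866$)
$P = -257214$ ($P = -4 - 257210 = -257214$)
$P + M{\left(625 \right)} = -257214 + \frac{43 + 625}{2 \cdot 625} = -257214 + \frac{1}{2} \cdot \frac{1}{625} \cdot 668 = -257214 + \frac{334}{625} = - \frac{160758416}{625}$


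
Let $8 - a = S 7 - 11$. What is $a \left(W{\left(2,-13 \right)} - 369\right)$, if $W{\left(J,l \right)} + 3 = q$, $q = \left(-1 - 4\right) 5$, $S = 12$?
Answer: $25805$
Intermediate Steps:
$q = -25$ ($q = \left(-5\right) 5 = -25$)
$W{\left(J,l \right)} = -28$ ($W{\left(J,l \right)} = -3 - 25 = -28$)
$a = -65$ ($a = 8 - \left(12 \cdot 7 - 11\right) = 8 - \left(84 - 11\right) = 8 - 73 = -65$)
$a \left(W{\left(2,-13 \right)} - 369\right) = - 65 \left(-28 - 369\right) = \left(-65\right) \left(-397\right) = 25805$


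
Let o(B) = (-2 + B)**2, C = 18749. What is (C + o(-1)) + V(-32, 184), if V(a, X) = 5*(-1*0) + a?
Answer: 18726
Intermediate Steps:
V(a, X) = a (V(a, X) = 5*0 + a = 0 + a = a)
(C + o(-1)) + V(-32, 184) = (18749 + (-2 - 1)**2) - 32 = (18749 + (-3)**2) - 32 = (18749 + 9) - 32 = 18758 - 32 = 18726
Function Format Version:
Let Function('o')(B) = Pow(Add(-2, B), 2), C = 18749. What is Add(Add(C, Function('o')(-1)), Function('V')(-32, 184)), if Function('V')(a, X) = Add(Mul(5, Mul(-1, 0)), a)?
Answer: 18726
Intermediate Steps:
Function('V')(a, X) = a (Function('V')(a, X) = Add(Mul(5, 0), a) = Add(0, a) = a)
Add(Add(C, Function('o')(-1)), Function('V')(-32, 184)) = Add(Add(18749, Pow(Add(-2, -1), 2)), -32) = Add(Add(18749, Pow(-3, 2)), -32) = Add(Add(18749, 9), -32) = Add(18758, -32) = 18726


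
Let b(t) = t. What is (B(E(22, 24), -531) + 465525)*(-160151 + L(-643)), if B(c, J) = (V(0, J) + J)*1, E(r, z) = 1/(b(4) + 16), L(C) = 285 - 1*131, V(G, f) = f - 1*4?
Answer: -74312046623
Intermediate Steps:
V(G, f) = -4 + f (V(G, f) = f - 4 = -4 + f)
L(C) = 154 (L(C) = 285 - 131 = 154)
E(r, z) = 1/20 (E(r, z) = 1/(4 + 16) = 1/20)
B(c, J) = -4 + 2*J (B(c, J) = ((-4 + J) + J)*1 = (-4 + 2*J)*1 = -4 + 2*J)
(B(E(22, 24), -531) + 465525)*(-160151 + L(-643)) = ((-4 + 2*(-531)) + 465525)*(-160151 + 154) = ((-4 - 1062) + 465525)*(-159997) = (-1066 + 465525)*(-159997) = 464459*(-159997) = -74312046623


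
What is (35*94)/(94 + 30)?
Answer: 1645/62 ≈ 26.532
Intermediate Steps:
(35*94)/(94 + 30) = 3290/124 = 3290*(1/124) = 1645/62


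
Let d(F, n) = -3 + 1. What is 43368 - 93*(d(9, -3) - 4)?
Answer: 43926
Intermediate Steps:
d(F, n) = -2
43368 - 93*(d(9, -3) - 4) = 43368 - 93*(-2 - 4) = 43368 - 93*(-6) = 43368 + 558 = 43926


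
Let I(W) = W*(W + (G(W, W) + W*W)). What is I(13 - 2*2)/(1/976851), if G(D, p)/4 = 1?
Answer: 826415946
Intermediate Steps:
G(D, p) = 4 (G(D, p) = 4*1 = 4)
I(W) = W*(4 + W + W**2) (I(W) = W*(W + (4 + W*W)) = W*(W + (4 + W**2)) = W*(4 + W + W**2))
I(13 - 2*2)/(1/976851) = ((13 - 2*2)*(4 + (13 - 2*2) + (13 - 2*2)**2))/(1/976851) = ((13 - 4)*(4 + (13 - 4) + (13 - 4)**2))/(1/976851) = (9*(4 + 9 + 9**2))*976851 = (9*(4 + 9 + 81))*976851 = (9*94)*976851 = 846*976851 = 826415946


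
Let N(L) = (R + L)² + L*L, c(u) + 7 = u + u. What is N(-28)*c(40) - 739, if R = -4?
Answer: 131245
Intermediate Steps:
c(u) = -7 + 2*u (c(u) = -7 + (u + u) = -7 + 2*u)
N(L) = L² + (-4 + L)² (N(L) = (-4 + L)² + L*L = (-4 + L)² + L² = L² + (-4 + L)²)
N(-28)*c(40) - 739 = ((-28)² + (-4 - 28)²)*(-7 + 2*40) - 739 = (784 + (-32)²)*(-7 + 80) - 739 = (784 + 1024)*73 - 739 = 1808*73 - 739 = 131984 - 739 = 131245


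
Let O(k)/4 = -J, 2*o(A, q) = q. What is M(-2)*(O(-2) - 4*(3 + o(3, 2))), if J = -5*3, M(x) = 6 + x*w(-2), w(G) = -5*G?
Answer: -616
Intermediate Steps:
o(A, q) = q/2
M(x) = 6 + 10*x (M(x) = 6 + x*(-5*(-2)) = 6 + x*10 = 6 + 10*x)
J = -15
O(k) = 60 (O(k) = 4*(-1*(-15)) = 4*15 = 60)
M(-2)*(O(-2) - 4*(3 + o(3, 2))) = (6 + 10*(-2))*(60 - 4*(3 + (1/2)*2)) = (6 - 20)*(60 - 4*(3 + 1)) = -14*(60 - 4*4) = -14*(60 - 16) = -14*44 = -616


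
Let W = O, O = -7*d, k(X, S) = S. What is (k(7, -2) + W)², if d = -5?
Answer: 1089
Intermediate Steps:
O = 35 (O = -7*(-5) = 35)
W = 35
(k(7, -2) + W)² = (-2 + 35)² = 33² = 1089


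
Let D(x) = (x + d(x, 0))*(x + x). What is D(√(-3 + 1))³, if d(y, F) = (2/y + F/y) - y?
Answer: 64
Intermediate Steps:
d(y, F) = -y + 2/y + F/y
D(x) = 2*x*(x + (2 - x²)/x) (D(x) = (x + (2 + 0 - x²)/x)*(x + x) = (x + (2 - x²)/x)*(2*x) = 2*x*(x + (2 - x²)/x))
D(√(-3 + 1))³ = 4³ = 64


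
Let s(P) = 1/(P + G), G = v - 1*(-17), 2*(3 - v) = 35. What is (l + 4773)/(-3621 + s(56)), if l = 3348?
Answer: -950157/423655 ≈ -2.2428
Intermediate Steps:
v = -29/2 (v = 3 - ½*35 = 3 - 35/2 = -29/2 ≈ -14.500)
G = 5/2 (G = -29/2 - 1*(-17) = -29/2 + 17 = 5/2 ≈ 2.5000)
s(P) = 1/(5/2 + P) (s(P) = 1/(P + 5/2) = 1/(5/2 + P))
(l + 4773)/(-3621 + s(56)) = (3348 + 4773)/(-3621 + 2/(5 + 2*56)) = 8121/(-3621 + 2/(5 + 112)) = 8121/(-3621 + 2/117) = 8121/(-423655/117) = 8121*(-117/423655) = -950157/423655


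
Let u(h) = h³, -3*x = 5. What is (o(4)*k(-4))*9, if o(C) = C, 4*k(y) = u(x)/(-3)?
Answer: 125/9 ≈ 13.889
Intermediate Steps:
x = -5/3 (x = -⅓*5 = -5/3 ≈ -1.6667)
k(y) = 125/324 (k(y) = ((-5/3)³/(-3))/4 = (-125/27*(-⅓))/4 = (¼)*(125/81) = 125/324)
(o(4)*k(-4))*9 = (4*(125/324))*9 = (125/81)*9 = 125/9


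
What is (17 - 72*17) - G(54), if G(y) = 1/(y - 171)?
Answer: -141218/117 ≈ -1207.0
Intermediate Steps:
G(y) = 1/(-171 + y)
(17 - 72*17) - G(54) = (17 - 72*17) - 1/(-171 + 54) = (17 - 1224) - 1/(-117) = -1207 - 1*(-1/117) = -1207 + 1/117 = -141218/117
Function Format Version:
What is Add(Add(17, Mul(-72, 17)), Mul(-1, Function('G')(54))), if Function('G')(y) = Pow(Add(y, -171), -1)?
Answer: Rational(-141218, 117) ≈ -1207.0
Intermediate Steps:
Function('G')(y) = Pow(Add(-171, y), -1)
Add(Add(17, Mul(-72, 17)), Mul(-1, Function('G')(54))) = Add(Add(17, Mul(-72, 17)), Mul(-1, Pow(Add(-171, 54), -1))) = Add(Add(17, -1224), Mul(-1, Pow(-117, -1))) = Add(-1207, Mul(-1, Rational(-1, 117))) = Add(-1207, Rational(1, 117)) = Rational(-141218, 117)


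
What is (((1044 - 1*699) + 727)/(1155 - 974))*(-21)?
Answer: -22512/181 ≈ -124.38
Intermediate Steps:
(((1044 - 1*699) + 727)/(1155 - 974))*(-21) = (((1044 - 699) + 727)/181)*(-21) = ((345 + 727)*(1/181))*(-21) = (1072*(1/181))*(-21) = (1072/181)*(-21) = -22512/181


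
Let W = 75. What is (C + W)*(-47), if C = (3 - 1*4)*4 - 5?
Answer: -3102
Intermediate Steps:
C = -9 (C = (3 - 4)*4 - 5 = -1*4 - 5 = -4 - 5 = -9)
(C + W)*(-47) = (-9 + 75)*(-47) = 66*(-47) = -3102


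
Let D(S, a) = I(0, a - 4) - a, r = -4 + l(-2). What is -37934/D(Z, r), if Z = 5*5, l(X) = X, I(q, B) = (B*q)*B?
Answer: -18967/3 ≈ -6322.3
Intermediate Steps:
I(q, B) = q*B²
Z = 25
r = -6 (r = -4 - 2 = -6)
D(S, a) = -a (D(S, a) = 0*(a - 4)² - a = 0*(-4 + a)² - a = 0 - a = -a)
-37934/D(Z, r) = -37934/((-1*(-6))) = -37934/6 = -37934*⅙ = -18967/3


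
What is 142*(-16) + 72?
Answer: -2200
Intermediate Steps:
142*(-16) + 72 = -2272 + 72 = -2200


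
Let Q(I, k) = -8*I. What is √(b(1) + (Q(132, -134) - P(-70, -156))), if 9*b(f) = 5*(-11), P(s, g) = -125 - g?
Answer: I*√9838/3 ≈ 33.062*I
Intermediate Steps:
b(f) = -55/9 (b(f) = (5*(-11))/9 = (⅑)*(-55) = -55/9)
√(b(1) + (Q(132, -134) - P(-70, -156))) = √(-55/9 + (-8*132 - (-125 - 1*(-156)))) = √(-55/9 + (-1056 - (-125 + 156))) = √(-55/9 + (-1056 - 1*31)) = √(-55/9 + (-1056 - 31)) = √(-55/9 - 1087) = √(-9838/9) = I*√9838/3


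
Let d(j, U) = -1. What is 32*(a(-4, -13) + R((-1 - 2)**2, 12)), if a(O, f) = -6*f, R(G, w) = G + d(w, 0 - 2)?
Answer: 2752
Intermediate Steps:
R(G, w) = -1 + G (R(G, w) = G - 1 = -1 + G)
32*(a(-4, -13) + R((-1 - 2)**2, 12)) = 32*(-6*(-13) + (-1 + (-1 - 2)**2)) = 32*(78 + (-1 + (-3)**2)) = 32*(78 + (-1 + 9)) = 32*(78 + 8) = 32*86 = 2752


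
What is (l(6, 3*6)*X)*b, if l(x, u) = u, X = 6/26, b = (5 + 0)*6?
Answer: 1620/13 ≈ 124.62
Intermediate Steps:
b = 30 (b = 5*6 = 30)
X = 3/13 (X = 6*(1/26) = 3/13 ≈ 0.23077)
(l(6, 3*6)*X)*b = ((3*6)*(3/13))*30 = (18*(3/13))*30 = (54/13)*30 = 1620/13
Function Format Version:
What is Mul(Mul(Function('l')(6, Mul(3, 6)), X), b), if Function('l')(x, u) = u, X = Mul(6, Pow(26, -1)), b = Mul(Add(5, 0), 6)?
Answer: Rational(1620, 13) ≈ 124.62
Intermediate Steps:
b = 30 (b = Mul(5, 6) = 30)
X = Rational(3, 13) (X = Mul(6, Rational(1, 26)) = Rational(3, 13) ≈ 0.23077)
Mul(Mul(Function('l')(6, Mul(3, 6)), X), b) = Mul(Mul(Mul(3, 6), Rational(3, 13)), 30) = Mul(Mul(18, Rational(3, 13)), 30) = Mul(Rational(54, 13), 30) = Rational(1620, 13)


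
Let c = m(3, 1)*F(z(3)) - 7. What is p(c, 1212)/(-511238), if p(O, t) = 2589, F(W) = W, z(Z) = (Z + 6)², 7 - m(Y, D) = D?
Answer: -2589/511238 ≈ -0.0050642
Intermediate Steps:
m(Y, D) = 7 - D
z(Z) = (6 + Z)²
c = 479 (c = (7 - 1*1)*(6 + 3)² - 7 = (7 - 1)*9² - 7 = 6*81 - 7 = 486 - 7 = 479)
p(c, 1212)/(-511238) = 2589/(-511238) = 2589*(-1/511238) = -2589/511238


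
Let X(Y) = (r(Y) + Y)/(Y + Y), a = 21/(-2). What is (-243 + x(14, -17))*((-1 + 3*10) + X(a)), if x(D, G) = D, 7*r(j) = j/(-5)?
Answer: -236328/35 ≈ -6752.2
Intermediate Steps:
r(j) = -j/35 (r(j) = (j/(-5))/7 = (j*(-1/5))/7 = (-j/5)/7 = -j/35)
a = -21/2 (a = 21*(-1/2) = -21/2 ≈ -10.500)
X(Y) = 17/35 (X(Y) = (-Y/35 + Y)/(Y + Y) = (34*Y/35)/((2*Y)) = (34*Y/35)*(1/(2*Y)) = 17/35)
(-243 + x(14, -17))*((-1 + 3*10) + X(a)) = (-243 + 14)*((-1 + 3*10) + 17/35) = -229*((-1 + 30) + 17/35) = -229*(29 + 17/35) = -229*1032/35 = -236328/35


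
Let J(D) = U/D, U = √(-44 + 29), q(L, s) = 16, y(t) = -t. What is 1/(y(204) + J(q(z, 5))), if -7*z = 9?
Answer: -17408/3551237 - 16*I*√15/10653711 ≈ -0.004902 - 5.8165e-6*I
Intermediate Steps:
z = -9/7 (z = -⅐*9 = -9/7 ≈ -1.2857)
U = I*√15 (U = √(-15) = I*√15 ≈ 3.873*I)
J(D) = I*√15/D (J(D) = (I*√15)/D = I*√15/D)
1/(y(204) + J(q(z, 5))) = 1/(-1*204 + I*√15/16) = 1/(-204 + I*√15*(1/16)) = 1/(-204 + I*√15/16)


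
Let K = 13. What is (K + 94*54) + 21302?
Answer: 26391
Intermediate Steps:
(K + 94*54) + 21302 = (13 + 94*54) + 21302 = (13 + 5076) + 21302 = 5089 + 21302 = 26391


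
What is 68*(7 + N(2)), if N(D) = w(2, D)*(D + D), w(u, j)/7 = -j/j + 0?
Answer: -1428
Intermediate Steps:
w(u, j) = -7 (w(u, j) = 7*(-j/j + 0) = 7*(-1*1 + 0) = 7*(-1 + 0) = 7*(-1) = -7)
N(D) = -14*D (N(D) = -7*(D + D) = -14*D)
68*(7 + N(2)) = 68*(7 - 14*2) = 68*(7 - 28) = 68*(-21) = -1428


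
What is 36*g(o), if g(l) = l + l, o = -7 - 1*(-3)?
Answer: -288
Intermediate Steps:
o = -4 (o = -7 + 3 = -4)
g(l) = 2*l
36*g(o) = 36*(2*(-4)) = 36*(-8) = -288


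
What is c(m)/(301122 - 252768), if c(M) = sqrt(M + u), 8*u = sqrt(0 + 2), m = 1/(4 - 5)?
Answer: sqrt(-16 + 2*sqrt(2))/193416 ≈ 1.8764e-5*I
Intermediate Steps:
m = -1 (m = 1/(-1) = -1)
u = sqrt(2)/8 (u = sqrt(0 + 2)/8 = sqrt(2)/8 ≈ 0.17678)
c(M) = sqrt(M + sqrt(2)/8)
c(m)/(301122 - 252768) = (sqrt(2*sqrt(2) + 16*(-1))/4)/(301122 - 252768) = (sqrt(2*sqrt(2) - 16)/4)/48354 = (sqrt(-16 + 2*sqrt(2))/4)*(1/48354) = sqrt(-16 + 2*sqrt(2))/193416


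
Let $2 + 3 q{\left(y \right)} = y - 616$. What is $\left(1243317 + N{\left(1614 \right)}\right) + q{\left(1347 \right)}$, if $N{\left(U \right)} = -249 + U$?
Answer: $1244925$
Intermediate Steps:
$q{\left(y \right)} = -206 + \frac{y}{3}$ ($q{\left(y \right)} = - \frac{2}{3} + \frac{y - 616}{3} = - \frac{2}{3} + \frac{-616 + y}{3} = - \frac{2}{3} + \left(- \frac{616}{3} + \frac{y}{3}\right) = -206 + \frac{y}{3}$)
$\left(1243317 + N{\left(1614 \right)}\right) + q{\left(1347 \right)} = \left(1243317 + \left(-249 + 1614\right)\right) + \left(-206 + \frac{1}{3} \cdot 1347\right) = \left(1243317 + 1365\right) + \left(-206 + 449\right) = 1244682 + 243 = 1244925$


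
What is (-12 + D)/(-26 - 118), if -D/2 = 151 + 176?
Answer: 37/8 ≈ 4.6250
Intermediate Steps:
D = -654 (D = -2*(151 + 176) = -2*327 = -654)
(-12 + D)/(-26 - 118) = (-12 - 654)/(-26 - 118) = -666/(-144) = -666*(-1/144) = 37/8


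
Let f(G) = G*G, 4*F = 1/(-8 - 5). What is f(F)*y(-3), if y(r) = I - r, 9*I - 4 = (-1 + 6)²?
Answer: 7/3042 ≈ 0.0023011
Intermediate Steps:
F = -1/52 (F = 1/(4*(-8 - 5)) = (¼)/(-13) = (¼)*(-1/13) = -1/52 ≈ -0.019231)
f(G) = G²
I = 29/9 (I = 4/9 + (-1 + 6)²/9 = 4/9 + (⅑)*5² = 4/9 + (⅑)*25 = 4/9 + 25/9 = 29/9 ≈ 3.2222)
y(r) = 29/9 - r
f(F)*y(-3) = (-1/52)²*(29/9 - 1*(-3)) = (29/9 + 3)/2704 = (1/2704)*(56/9) = 7/3042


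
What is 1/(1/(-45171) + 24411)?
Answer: 45171/1102669280 ≈ 4.0965e-5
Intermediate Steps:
1/(1/(-45171) + 24411) = 1/(-1/45171 + 24411) = 1/(1102669280/45171) = 45171/1102669280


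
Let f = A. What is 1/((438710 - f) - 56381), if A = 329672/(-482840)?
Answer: 60355/23075508004 ≈ 2.6155e-6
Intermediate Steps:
A = -41209/60355 (A = 329672*(-1/482840) = -41209/60355 ≈ -0.68278)
f = -41209/60355 ≈ -0.68278
1/((438710 - f) - 56381) = 1/((438710 - 1*(-41209/60355)) - 56381) = 1/((438710 + 41209/60355) - 56381) = 1/(26478383259/60355 - 56381) = 1/(23075508004/60355) = 60355/23075508004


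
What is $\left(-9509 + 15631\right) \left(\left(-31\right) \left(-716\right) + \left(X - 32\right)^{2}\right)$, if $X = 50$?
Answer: $137867440$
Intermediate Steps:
$\left(-9509 + 15631\right) \left(\left(-31\right) \left(-716\right) + \left(X - 32\right)^{2}\right) = \left(-9509 + 15631\right) \left(\left(-31\right) \left(-716\right) + \left(50 - 32\right)^{2}\right) = 6122 \left(22196 + 18^{2}\right) = 6122 \left(22196 + 324\right) = 6122 \cdot 22520 = 137867440$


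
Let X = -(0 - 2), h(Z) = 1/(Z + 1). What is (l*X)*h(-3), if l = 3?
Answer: -3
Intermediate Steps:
h(Z) = 1/(1 + Z)
X = 2 (X = -1*(-2) = 2)
(l*X)*h(-3) = (3*2)/(1 - 3) = 6/(-2) = 6*(-½) = -3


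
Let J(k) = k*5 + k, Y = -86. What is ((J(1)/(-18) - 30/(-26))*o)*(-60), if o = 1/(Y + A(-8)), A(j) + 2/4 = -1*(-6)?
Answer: 1280/2093 ≈ 0.61156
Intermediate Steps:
A(j) = 11/2 (A(j) = -1/2 - 1*(-6) = -1/2 + 6 = 11/2)
J(k) = 6*k (J(k) = 5*k + k = 6*k)
o = -2/161 (o = 1/(-86 + 11/2) = 1/(-161/2) = -2/161 ≈ -0.012422)
((J(1)/(-18) - 30/(-26))*o)*(-60) = (((6*1)/(-18) - 30/(-26))*(-2/161))*(-60) = ((6*(-1/18) - 30*(-1/26))*(-2/161))*(-60) = ((-1/3 + 15/13)*(-2/161))*(-60) = ((32/39)*(-2/161))*(-60) = -64/6279*(-60) = 1280/2093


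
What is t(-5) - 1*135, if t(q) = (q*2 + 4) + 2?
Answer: -139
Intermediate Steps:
t(q) = 6 + 2*q (t(q) = (2*q + 4) + 2 = (4 + 2*q) + 2 = 6 + 2*q)
t(-5) - 1*135 = (6 + 2*(-5)) - 1*135 = (6 - 10) - 135 = -4 - 135 = -139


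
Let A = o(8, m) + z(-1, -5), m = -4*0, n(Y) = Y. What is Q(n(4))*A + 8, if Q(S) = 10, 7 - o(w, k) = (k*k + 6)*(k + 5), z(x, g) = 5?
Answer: -172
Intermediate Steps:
m = 0
o(w, k) = 7 - (5 + k)*(6 + k²) (o(w, k) = 7 - (k*k + 6)*(k + 5) = 7 - (k² + 6)*(5 + k) = 7 - (6 + k²)*(5 + k) = 7 - (5 + k)*(6 + k²))
A = -18 (A = (-23 - 1*0³ - 6*0 - 5*0²) + 5 = (-23 - 1*0 + 0 - 5*0) + 5 = (-23 + 0 + 0 + 0) + 5 = -23 + 5 = -18)
Q(n(4))*A + 8 = 10*(-18) + 8 = -180 + 8 = -172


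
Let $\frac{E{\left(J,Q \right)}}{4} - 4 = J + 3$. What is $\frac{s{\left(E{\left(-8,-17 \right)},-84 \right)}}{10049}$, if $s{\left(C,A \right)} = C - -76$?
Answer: $\frac{72}{10049} \approx 0.0071649$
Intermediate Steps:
$E{\left(J,Q \right)} = 28 + 4 J$ ($E{\left(J,Q \right)} = 16 + 4 \left(J + 3\right) = 16 + 4 \left(3 + J\right) = 16 + \left(12 + 4 J\right) = 28 + 4 J$)
$s{\left(C,A \right)} = 76 + C$ ($s{\left(C,A \right)} = C + 76 = 76 + C$)
$\frac{s{\left(E{\left(-8,-17 \right)},-84 \right)}}{10049} = \frac{76 + \left(28 + 4 \left(-8\right)\right)}{10049} = \left(76 + \left(28 - 32\right)\right) \frac{1}{10049} = \left(76 - 4\right) \frac{1}{10049} = 72 \cdot \frac{1}{10049} = \frac{72}{10049}$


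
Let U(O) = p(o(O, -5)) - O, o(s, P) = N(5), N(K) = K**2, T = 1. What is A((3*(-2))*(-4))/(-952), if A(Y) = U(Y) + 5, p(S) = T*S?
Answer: -3/476 ≈ -0.0063025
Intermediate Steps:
o(s, P) = 25 (o(s, P) = 5**2 = 25)
p(S) = S (p(S) = 1*S = S)
U(O) = 25 - O
A(Y) = 30 - Y (A(Y) = (25 - Y) + 5 = 30 - Y)
A((3*(-2))*(-4))/(-952) = (30 - 3*(-2)*(-4))/(-952) = (30 - (-6)*(-4))*(-1/952) = (30 - 1*24)*(-1/952) = (30 - 24)*(-1/952) = 6*(-1/952) = -3/476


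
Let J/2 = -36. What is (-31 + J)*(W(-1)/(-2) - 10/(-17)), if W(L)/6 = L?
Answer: -6283/17 ≈ -369.59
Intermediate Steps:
J = -72 (J = 2*(-36) = -72)
W(L) = 6*L
(-31 + J)*(W(-1)/(-2) - 10/(-17)) = (-31 - 72)*((6*(-1))/(-2) - 10/(-17)) = -103*(-6*(-1/2) - 10*(-1/17)) = -103*(3 + 10/17) = -103*61/17 = -6283/17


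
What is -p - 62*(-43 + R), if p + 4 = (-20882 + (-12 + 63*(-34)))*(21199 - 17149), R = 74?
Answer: 93293882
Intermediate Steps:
p = -93295804 (p = -4 + (-20882 + (-12 + 63*(-34)))*(21199 - 17149) = -4 + (-20882 + (-12 - 2142))*4050 = -4 + (-20882 - 2154)*4050 = -4 - 23036*4050 = -4 - 93295800 = -93295804)
-p - 62*(-43 + R) = -1*(-93295804) - 62*(-43 + 74) = 93295804 - 62*31 = 93295804 - 1*1922 = 93295804 - 1922 = 93293882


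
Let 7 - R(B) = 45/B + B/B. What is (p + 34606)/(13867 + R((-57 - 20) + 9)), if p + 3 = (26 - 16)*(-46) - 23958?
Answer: 692580/943409 ≈ 0.73413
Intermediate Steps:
R(B) = 6 - 45/B (R(B) = 7 - (45/B + B/B) = 7 - (45/B + 1) = 7 - (1 + 45/B) = 7 + (-1 - 45/B) = 6 - 45/B)
p = -24421 (p = -3 + ((26 - 16)*(-46) - 23958) = -3 + (10*(-46) - 23958) = -3 + (-460 - 23958) = -3 - 24418 = -24421)
(p + 34606)/(13867 + R((-57 - 20) + 9)) = (-24421 + 34606)/(13867 + (6 - 45/((-57 - 20) + 9))) = 10185/(13867 + (6 - 45/(-77 + 9))) = 10185/(13867 + (6 - 45/(-68))) = 10185/(13867 + (6 - 45*(-1/68))) = 10185/(13867 + (6 + 45/68)) = 10185/(13867 + 453/68) = 10185/(943409/68) = 10185*(68/943409) = 692580/943409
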